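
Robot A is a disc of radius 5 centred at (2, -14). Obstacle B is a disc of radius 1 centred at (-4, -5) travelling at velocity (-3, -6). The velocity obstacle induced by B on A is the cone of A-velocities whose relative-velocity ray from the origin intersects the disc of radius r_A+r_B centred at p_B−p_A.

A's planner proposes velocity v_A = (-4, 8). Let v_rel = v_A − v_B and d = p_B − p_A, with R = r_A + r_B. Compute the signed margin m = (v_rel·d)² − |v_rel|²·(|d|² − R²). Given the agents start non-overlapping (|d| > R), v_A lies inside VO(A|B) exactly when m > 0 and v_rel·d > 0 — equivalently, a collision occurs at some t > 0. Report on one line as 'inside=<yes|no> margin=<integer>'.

d = (-6, 9),  |d|² = 117;  R = 5+1 = 6,  c = 117−6² = 81
v_rel = (-1, 14),  |v_rel|² = 197;  v_rel·d = (-1)·(-6) + (14)·(9) = 132
197·t² − 264·t + 81 = 0  ⇒  m = 132² − 197·81 = 1467
m = 1467 > 0,  v_rel·d = 132 > 0  ⇒  inside

inside=yes margin=1467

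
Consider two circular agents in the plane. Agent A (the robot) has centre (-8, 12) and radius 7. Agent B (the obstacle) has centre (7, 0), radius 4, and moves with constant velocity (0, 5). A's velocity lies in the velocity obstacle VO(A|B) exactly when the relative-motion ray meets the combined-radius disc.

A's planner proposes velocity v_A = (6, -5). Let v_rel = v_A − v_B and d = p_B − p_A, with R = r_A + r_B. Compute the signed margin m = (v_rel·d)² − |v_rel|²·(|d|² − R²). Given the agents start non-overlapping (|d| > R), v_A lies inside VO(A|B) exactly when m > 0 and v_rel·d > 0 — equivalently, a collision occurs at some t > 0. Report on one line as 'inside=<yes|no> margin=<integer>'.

d = (15, -12),  |d|² = 369;  R = 7+4 = 11,  c = 369−11² = 248
v_rel = (6, -10),  |v_rel|² = 136;  v_rel·d = (6)·(15) + (-10)·(-12) = 210
136·t² − 420·t + 248 = 0  ⇒  m = 210² − 136·248 = 10372
m = 10372 > 0,  v_rel·d = 210 > 0  ⇒  inside

inside=yes margin=10372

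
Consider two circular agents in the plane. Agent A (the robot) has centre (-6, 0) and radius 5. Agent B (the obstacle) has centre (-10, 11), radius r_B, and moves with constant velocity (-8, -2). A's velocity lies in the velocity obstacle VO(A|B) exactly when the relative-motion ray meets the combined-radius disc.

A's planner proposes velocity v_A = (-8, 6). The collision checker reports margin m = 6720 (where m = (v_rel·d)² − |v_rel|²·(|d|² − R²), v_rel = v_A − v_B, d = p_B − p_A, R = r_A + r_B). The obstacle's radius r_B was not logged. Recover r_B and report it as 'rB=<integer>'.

m = 6720
d = (-4, 11);  v_rel = (0, 8),  |v_rel|² = 64
v_rel×d = (0)·(11) − (8)·(-4) = 32
since m = R²·64 − 32²:  R² = (1024 + 6720) / 64 = 121
R = √121 = 11  ⇒  r_B = 11 − 5 = 6

rB=6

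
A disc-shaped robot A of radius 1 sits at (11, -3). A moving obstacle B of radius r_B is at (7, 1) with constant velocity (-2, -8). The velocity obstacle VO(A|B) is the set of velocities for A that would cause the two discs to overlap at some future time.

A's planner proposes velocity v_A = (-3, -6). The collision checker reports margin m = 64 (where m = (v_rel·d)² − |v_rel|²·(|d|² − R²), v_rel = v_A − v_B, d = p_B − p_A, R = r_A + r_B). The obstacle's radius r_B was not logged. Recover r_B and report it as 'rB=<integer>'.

m = 64
d = (-4, 4);  v_rel = (-1, 2),  |v_rel|² = 5
v_rel×d = (-1)·(4) − (2)·(-4) = 4
since m = R²·5 − 4²:  R² = (16 + 64) / 5 = 16
R = √16 = 4  ⇒  r_B = 4 − 1 = 3

rB=3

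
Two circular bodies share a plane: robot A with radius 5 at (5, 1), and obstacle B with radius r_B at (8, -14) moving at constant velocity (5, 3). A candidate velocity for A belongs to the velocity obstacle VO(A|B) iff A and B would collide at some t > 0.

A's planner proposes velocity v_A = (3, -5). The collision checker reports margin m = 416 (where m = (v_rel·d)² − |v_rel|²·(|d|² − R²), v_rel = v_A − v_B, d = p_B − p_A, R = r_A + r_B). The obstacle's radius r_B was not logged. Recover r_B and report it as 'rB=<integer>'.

m = 416
d = (3, -15);  v_rel = (-2, -8),  |v_rel|² = 68
v_rel×d = (-2)·(-15) − (-8)·(3) = 54
since m = R²·68 − 54²:  R² = (2916 + 416) / 68 = 49
R = √49 = 7  ⇒  r_B = 7 − 5 = 2

rB=2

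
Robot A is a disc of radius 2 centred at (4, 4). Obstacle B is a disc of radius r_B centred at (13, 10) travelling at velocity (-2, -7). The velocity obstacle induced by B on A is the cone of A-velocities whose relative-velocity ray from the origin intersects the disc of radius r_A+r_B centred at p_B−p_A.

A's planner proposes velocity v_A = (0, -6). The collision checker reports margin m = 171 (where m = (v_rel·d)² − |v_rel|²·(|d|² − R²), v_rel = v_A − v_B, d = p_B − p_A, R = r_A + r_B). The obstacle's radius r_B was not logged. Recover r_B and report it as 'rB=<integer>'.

m = 171
d = (9, 6);  v_rel = (2, 1),  |v_rel|² = 5
v_rel×d = (2)·(6) − (1)·(9) = 3
since m = R²·5 − 3²:  R² = (9 + 171) / 5 = 36
R = √36 = 6  ⇒  r_B = 6 − 2 = 4

rB=4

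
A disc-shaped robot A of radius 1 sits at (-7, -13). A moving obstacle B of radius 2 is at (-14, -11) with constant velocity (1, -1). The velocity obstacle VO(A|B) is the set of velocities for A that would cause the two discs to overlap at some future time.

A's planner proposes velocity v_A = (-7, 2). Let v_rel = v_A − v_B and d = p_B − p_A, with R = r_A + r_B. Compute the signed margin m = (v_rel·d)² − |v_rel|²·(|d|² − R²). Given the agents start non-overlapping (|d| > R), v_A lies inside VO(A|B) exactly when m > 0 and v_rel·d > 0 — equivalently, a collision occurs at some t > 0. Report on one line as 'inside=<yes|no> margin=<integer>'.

d = (-7, 2),  |d|² = 53;  R = 1+2 = 3,  c = 53−3² = 44
v_rel = (-8, 3),  |v_rel|² = 73;  v_rel·d = (-8)·(-7) + (3)·(2) = 62
73·t² − 124·t + 44 = 0  ⇒  m = 62² − 73·44 = 632
m = 632 > 0,  v_rel·d = 62 > 0  ⇒  inside

inside=yes margin=632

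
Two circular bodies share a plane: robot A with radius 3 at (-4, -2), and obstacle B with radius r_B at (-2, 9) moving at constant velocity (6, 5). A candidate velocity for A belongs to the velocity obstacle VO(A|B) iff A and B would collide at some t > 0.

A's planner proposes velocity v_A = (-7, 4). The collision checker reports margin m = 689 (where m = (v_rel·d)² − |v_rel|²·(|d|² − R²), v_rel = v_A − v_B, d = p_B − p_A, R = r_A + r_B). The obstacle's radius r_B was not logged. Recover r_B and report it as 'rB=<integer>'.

m = 689
d = (2, 11);  v_rel = (-13, -1),  |v_rel|² = 170
v_rel×d = (-13)·(11) − (-1)·(2) = -141
since m = R²·170 − (-141)²:  R² = (19881 + 689) / 170 = 121
R = √121 = 11  ⇒  r_B = 11 − 3 = 8

rB=8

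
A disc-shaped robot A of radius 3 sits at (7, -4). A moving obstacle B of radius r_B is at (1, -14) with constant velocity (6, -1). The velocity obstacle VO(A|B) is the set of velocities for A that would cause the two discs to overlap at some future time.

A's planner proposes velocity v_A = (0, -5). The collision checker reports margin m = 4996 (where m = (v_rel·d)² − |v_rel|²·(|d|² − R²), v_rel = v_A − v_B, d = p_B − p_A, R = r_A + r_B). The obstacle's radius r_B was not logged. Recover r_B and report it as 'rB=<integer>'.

m = 4996
d = (-6, -10);  v_rel = (-6, -4),  |v_rel|² = 52
v_rel×d = (-6)·(-10) − (-4)·(-6) = 36
since m = R²·52 − 36²:  R² = (1296 + 4996) / 52 = 121
R = √121 = 11  ⇒  r_B = 11 − 3 = 8

rB=8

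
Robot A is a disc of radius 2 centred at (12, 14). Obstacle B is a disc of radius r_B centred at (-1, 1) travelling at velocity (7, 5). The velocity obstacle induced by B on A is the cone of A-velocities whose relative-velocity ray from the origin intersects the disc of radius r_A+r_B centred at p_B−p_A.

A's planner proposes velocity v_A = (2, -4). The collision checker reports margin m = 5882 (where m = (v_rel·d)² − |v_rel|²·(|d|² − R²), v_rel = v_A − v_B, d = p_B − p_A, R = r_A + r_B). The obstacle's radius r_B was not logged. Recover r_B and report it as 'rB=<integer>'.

m = 5882
d = (-13, -13);  v_rel = (-5, -9),  |v_rel|² = 106
v_rel×d = (-5)·(-13) − (-9)·(-13) = -52
since m = R²·106 − (-52)²:  R² = (2704 + 5882) / 106 = 81
R = √81 = 9  ⇒  r_B = 9 − 2 = 7

rB=7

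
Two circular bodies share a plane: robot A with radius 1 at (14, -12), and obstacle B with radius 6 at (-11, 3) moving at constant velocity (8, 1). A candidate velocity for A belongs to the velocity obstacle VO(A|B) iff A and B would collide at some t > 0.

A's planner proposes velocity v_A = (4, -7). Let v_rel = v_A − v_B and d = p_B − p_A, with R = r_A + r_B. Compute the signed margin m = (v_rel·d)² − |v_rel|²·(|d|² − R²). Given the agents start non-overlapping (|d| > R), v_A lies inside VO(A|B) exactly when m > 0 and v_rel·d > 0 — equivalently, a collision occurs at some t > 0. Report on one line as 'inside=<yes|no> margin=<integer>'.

d = (-25, 15),  |d|² = 850;  R = 1+6 = 7,  c = 850−7² = 801
v_rel = (-4, -8),  |v_rel|² = 80;  v_rel·d = (-4)·(-25) + (-8)·(15) = -20
80·t² + 40·t + 801 = 0  ⇒  m = (-20)² − 80·801 = -63680
m = -63680 < 0,  v_rel·d = -20 < 0  ⇒  outside

inside=no margin=-63680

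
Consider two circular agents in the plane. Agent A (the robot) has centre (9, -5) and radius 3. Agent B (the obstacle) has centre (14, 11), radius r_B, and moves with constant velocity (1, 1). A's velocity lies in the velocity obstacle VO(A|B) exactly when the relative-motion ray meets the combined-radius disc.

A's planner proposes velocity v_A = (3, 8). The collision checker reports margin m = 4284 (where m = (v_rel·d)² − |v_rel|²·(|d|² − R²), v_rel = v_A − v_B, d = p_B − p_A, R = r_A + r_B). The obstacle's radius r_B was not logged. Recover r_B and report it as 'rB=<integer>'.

m = 4284
d = (5, 16);  v_rel = (2, 7),  |v_rel|² = 53
v_rel×d = (2)·(16) − (7)·(5) = -3
since m = R²·53 − (-3)²:  R² = (9 + 4284) / 53 = 81
R = √81 = 9  ⇒  r_B = 9 − 3 = 6

rB=6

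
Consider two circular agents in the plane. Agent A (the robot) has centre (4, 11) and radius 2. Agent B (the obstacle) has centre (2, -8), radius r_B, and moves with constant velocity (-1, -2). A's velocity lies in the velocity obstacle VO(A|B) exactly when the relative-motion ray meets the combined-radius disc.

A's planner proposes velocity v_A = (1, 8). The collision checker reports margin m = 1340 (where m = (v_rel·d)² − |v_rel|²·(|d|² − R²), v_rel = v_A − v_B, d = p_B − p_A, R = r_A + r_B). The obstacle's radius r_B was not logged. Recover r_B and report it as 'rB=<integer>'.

m = 1340
d = (-2, -19);  v_rel = (2, 10),  |v_rel|² = 104
v_rel×d = (2)·(-19) − (10)·(-2) = -18
since m = R²·104 − (-18)²:  R² = (324 + 1340) / 104 = 16
R = √16 = 4  ⇒  r_B = 4 − 2 = 2

rB=2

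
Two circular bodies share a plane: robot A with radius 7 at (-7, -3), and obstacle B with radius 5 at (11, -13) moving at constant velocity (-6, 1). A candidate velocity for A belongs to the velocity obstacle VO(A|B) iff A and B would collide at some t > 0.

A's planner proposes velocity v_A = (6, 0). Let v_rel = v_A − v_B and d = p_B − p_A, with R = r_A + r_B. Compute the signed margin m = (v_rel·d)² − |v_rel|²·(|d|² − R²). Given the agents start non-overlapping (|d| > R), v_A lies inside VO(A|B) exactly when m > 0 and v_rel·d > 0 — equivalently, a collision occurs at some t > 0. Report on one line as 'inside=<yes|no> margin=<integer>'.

d = (18, -10),  |d|² = 424;  R = 7+5 = 12,  c = 424−12² = 280
v_rel = (12, -1),  |v_rel|² = 145;  v_rel·d = (12)·(18) + (-1)·(-10) = 226
145·t² − 452·t + 280 = 0  ⇒  m = 226² − 145·280 = 10476
m = 10476 > 0,  v_rel·d = 226 > 0  ⇒  inside

inside=yes margin=10476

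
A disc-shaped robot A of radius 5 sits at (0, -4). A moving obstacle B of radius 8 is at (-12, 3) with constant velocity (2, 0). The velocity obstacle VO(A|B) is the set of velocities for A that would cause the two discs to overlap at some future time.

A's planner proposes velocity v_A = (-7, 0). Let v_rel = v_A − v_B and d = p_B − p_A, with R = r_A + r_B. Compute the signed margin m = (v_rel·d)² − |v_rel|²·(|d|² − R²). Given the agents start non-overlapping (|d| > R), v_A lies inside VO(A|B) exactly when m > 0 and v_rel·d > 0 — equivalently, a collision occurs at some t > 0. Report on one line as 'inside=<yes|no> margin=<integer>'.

d = (-12, 7),  |d|² = 193;  R = 5+8 = 13,  c = 193−13² = 24
v_rel = (-9, 0),  |v_rel|² = 81;  v_rel·d = (-9)·(-12) + (0)·(7) = 108
81·t² − 216·t + 24 = 0  ⇒  m = 108² − 81·24 = 9720
m = 9720 > 0,  v_rel·d = 108 > 0  ⇒  inside

inside=yes margin=9720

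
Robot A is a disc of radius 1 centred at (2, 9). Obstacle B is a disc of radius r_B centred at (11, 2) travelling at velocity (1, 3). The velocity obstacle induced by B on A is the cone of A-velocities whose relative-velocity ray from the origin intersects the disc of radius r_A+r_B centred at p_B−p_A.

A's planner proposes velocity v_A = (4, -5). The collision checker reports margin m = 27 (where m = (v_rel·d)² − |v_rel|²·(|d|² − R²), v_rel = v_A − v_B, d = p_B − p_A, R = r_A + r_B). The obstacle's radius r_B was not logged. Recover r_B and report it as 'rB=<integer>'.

m = 27
d = (9, -7);  v_rel = (3, -8),  |v_rel|² = 73
v_rel×d = (3)·(-7) − (-8)·(9) = 51
since m = R²·73 − 51²:  R² = (2601 + 27) / 73 = 36
R = √36 = 6  ⇒  r_B = 6 − 1 = 5

rB=5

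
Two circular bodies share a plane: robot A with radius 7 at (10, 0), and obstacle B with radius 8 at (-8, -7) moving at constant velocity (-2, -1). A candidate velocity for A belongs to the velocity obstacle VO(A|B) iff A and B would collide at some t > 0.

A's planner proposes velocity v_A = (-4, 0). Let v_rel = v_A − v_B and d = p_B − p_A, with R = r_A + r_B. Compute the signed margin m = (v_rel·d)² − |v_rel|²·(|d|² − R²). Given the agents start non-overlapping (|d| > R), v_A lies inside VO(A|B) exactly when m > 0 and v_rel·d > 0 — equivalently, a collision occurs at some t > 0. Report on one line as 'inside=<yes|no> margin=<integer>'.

d = (-18, -7),  |d|² = 373;  R = 7+8 = 15,  c = 373−15² = 148
v_rel = (-2, 1),  |v_rel|² = 5;  v_rel·d = (-2)·(-18) + (1)·(-7) = 29
5·t² − 58·t + 148 = 0  ⇒  m = 29² − 5·148 = 101
m = 101 > 0,  v_rel·d = 29 > 0  ⇒  inside

inside=yes margin=101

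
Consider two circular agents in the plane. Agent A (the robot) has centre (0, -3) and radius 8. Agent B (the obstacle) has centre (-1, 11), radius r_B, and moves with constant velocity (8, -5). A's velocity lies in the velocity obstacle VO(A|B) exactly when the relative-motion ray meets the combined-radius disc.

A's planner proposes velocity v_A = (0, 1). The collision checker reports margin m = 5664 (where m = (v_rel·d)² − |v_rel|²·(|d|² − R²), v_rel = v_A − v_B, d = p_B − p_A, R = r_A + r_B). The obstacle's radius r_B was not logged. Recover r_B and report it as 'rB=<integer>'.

m = 5664
d = (-1, 14);  v_rel = (-8, 6),  |v_rel|² = 100
v_rel×d = (-8)·(14) − (6)·(-1) = -106
since m = R²·100 − (-106)²:  R² = (11236 + 5664) / 100 = 169
R = √169 = 13  ⇒  r_B = 13 − 8 = 5

rB=5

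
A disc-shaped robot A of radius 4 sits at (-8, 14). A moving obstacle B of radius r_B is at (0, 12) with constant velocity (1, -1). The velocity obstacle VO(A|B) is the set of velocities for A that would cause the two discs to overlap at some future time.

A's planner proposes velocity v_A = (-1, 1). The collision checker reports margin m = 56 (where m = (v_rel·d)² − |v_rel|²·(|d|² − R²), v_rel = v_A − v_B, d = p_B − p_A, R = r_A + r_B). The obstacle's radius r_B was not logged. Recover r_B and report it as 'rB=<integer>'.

m = 56
d = (8, -2);  v_rel = (-2, 2),  |v_rel|² = 8
v_rel×d = (-2)·(-2) − (2)·(8) = -12
since m = R²·8 − (-12)²:  R² = (144 + 56) / 8 = 25
R = √25 = 5  ⇒  r_B = 5 − 4 = 1

rB=1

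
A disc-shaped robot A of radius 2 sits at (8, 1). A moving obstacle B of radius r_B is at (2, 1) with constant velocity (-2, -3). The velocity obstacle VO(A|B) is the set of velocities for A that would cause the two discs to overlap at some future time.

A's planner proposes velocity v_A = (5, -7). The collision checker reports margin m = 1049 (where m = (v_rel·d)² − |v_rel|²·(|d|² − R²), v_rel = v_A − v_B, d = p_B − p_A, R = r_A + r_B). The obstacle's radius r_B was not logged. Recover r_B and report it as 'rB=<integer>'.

m = 1049
d = (-6, 0);  v_rel = (7, -4),  |v_rel|² = 65
v_rel×d = (7)·(0) − (-4)·(-6) = -24
since m = R²·65 − (-24)²:  R² = (576 + 1049) / 65 = 25
R = √25 = 5  ⇒  r_B = 5 − 2 = 3

rB=3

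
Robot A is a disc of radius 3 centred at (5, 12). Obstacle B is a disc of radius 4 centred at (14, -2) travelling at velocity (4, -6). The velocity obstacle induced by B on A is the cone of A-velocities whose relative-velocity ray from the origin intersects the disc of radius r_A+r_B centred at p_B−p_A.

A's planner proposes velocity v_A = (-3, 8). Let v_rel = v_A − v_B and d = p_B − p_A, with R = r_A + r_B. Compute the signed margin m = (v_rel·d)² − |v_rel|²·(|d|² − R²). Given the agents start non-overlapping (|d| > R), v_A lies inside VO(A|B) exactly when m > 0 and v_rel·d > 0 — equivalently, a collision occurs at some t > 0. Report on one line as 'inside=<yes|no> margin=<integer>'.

d = (9, -14),  |d|² = 277;  R = 3+4 = 7,  c = 277−7² = 228
v_rel = (-7, 14),  |v_rel|² = 245;  v_rel·d = (-7)·(9) + (14)·(-14) = -259
245·t² + 518·t + 228 = 0  ⇒  m = (-259)² − 245·228 = 11221
m = 11221 > 0,  v_rel·d = -259 < 0  ⇒  outside

inside=no margin=11221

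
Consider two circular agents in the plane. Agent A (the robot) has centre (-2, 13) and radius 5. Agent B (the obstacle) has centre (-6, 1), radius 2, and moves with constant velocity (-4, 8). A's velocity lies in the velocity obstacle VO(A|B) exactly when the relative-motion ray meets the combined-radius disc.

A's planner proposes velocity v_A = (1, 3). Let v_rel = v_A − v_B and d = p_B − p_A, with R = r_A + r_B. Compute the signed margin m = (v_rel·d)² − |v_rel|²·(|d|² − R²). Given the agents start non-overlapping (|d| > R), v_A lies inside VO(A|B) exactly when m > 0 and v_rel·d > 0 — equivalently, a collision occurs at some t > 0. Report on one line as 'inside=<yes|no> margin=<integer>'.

d = (-4, -12),  |d|² = 160;  R = 5+2 = 7,  c = 160−7² = 111
v_rel = (5, -5),  |v_rel|² = 50;  v_rel·d = (5)·(-4) + (-5)·(-12) = 40
50·t² − 80·t + 111 = 0  ⇒  m = 40² − 50·111 = -3950
m = -3950 < 0,  v_rel·d = 40 > 0  ⇒  outside

inside=no margin=-3950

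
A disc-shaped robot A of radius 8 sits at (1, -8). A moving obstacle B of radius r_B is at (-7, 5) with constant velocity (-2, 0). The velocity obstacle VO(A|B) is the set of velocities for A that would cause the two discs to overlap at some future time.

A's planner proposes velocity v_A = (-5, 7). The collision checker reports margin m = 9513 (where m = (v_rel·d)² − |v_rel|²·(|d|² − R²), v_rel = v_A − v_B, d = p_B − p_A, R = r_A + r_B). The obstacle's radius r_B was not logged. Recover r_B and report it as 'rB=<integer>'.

m = 9513
d = (-8, 13);  v_rel = (-3, 7),  |v_rel|² = 58
v_rel×d = (-3)·(13) − (7)·(-8) = 17
since m = R²·58 − 17²:  R² = (289 + 9513) / 58 = 169
R = √169 = 13  ⇒  r_B = 13 − 8 = 5

rB=5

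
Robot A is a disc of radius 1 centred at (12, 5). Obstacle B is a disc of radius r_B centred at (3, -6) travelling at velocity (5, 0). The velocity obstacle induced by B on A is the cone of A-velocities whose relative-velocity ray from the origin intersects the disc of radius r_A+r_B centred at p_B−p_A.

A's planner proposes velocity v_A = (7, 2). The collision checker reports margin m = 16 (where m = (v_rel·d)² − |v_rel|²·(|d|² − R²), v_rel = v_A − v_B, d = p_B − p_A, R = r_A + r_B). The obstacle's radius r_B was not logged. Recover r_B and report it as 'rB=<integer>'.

m = 16
d = (-9, -11);  v_rel = (2, 2),  |v_rel|² = 8
v_rel×d = (2)·(-11) − (2)·(-9) = -4
since m = R²·8 − (-4)²:  R² = (16 + 16) / 8 = 4
R = √4 = 2  ⇒  r_B = 2 − 1 = 1

rB=1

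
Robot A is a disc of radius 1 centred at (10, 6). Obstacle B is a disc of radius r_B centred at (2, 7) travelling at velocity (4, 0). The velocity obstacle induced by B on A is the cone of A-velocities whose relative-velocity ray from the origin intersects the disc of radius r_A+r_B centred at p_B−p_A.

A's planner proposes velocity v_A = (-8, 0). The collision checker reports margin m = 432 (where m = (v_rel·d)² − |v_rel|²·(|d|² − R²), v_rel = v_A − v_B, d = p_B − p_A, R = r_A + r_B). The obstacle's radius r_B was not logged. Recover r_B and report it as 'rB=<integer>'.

m = 432
d = (-8, 1);  v_rel = (-12, 0),  |v_rel|² = 144
v_rel×d = (-12)·(1) − (0)·(-8) = -12
since m = R²·144 − (-12)²:  R² = (144 + 432) / 144 = 4
R = √4 = 2  ⇒  r_B = 2 − 1 = 1

rB=1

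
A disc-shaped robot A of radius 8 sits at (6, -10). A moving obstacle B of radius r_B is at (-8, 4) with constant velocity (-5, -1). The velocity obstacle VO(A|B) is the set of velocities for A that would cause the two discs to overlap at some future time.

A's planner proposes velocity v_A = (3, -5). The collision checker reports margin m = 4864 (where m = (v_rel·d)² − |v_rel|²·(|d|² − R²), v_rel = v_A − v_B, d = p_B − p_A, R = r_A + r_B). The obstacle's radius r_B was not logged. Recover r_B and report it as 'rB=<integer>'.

m = 4864
d = (-14, 14);  v_rel = (8, -4),  |v_rel|² = 80
v_rel×d = (8)·(14) − (-4)·(-14) = 56
since m = R²·80 − 56²:  R² = (3136 + 4864) / 80 = 100
R = √100 = 10  ⇒  r_B = 10 − 8 = 2

rB=2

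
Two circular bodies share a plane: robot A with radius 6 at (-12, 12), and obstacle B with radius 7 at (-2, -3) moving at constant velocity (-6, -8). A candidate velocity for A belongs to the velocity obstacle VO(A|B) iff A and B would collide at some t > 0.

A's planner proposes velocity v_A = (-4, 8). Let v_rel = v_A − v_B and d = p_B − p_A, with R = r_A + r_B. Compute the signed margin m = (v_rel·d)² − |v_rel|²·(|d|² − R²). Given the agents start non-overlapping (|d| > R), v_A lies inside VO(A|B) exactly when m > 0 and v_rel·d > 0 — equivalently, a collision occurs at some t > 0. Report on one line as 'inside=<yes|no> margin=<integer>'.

d = (10, -15),  |d|² = 325;  R = 6+7 = 13,  c = 325−13² = 156
v_rel = (2, 16),  |v_rel|² = 260;  v_rel·d = (2)·(10) + (16)·(-15) = -220
260·t² + 440·t + 156 = 0  ⇒  m = (-220)² − 260·156 = 7840
m = 7840 > 0,  v_rel·d = -220 < 0  ⇒  outside

inside=no margin=7840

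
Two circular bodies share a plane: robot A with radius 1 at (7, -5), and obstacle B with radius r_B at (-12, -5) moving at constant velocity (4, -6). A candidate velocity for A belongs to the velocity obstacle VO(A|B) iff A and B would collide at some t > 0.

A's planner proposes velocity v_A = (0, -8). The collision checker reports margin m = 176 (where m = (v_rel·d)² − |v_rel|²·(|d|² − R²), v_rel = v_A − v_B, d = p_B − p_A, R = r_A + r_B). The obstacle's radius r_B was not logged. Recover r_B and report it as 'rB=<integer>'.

m = 176
d = (-19, 0);  v_rel = (-4, -2),  |v_rel|² = 20
v_rel×d = (-4)·(0) − (-2)·(-19) = -38
since m = R²·20 − (-38)²:  R² = (1444 + 176) / 20 = 81
R = √81 = 9  ⇒  r_B = 9 − 1 = 8

rB=8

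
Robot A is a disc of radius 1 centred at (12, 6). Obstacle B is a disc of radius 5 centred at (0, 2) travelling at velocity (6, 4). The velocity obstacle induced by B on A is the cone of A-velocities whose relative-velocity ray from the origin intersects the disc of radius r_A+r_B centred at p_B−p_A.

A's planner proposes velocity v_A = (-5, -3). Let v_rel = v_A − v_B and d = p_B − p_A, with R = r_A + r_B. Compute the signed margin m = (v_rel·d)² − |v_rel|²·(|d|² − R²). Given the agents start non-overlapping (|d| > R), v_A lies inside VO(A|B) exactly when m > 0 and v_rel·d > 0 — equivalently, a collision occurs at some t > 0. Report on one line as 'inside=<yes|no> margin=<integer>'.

d = (-12, -4),  |d|² = 160;  R = 1+5 = 6,  c = 160−6² = 124
v_rel = (-11, -7),  |v_rel|² = 170;  v_rel·d = (-11)·(-12) + (-7)·(-4) = 160
170·t² − 320·t + 124 = 0  ⇒  m = 160² − 170·124 = 4520
m = 4520 > 0,  v_rel·d = 160 > 0  ⇒  inside

inside=yes margin=4520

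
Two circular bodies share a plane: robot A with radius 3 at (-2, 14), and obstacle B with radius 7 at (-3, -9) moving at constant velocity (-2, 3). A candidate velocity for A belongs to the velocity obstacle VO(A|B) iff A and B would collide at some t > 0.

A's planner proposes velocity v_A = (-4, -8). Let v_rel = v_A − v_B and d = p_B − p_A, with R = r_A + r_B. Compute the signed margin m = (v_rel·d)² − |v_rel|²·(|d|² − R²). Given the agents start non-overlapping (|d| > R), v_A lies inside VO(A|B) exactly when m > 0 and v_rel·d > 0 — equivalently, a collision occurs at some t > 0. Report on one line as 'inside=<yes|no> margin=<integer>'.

d = (-1, -23),  |d|² = 530;  R = 3+7 = 10,  c = 530−10² = 430
v_rel = (-2, -11),  |v_rel|² = 125;  v_rel·d = (-2)·(-1) + (-11)·(-23) = 255
125·t² − 510·t + 430 = 0  ⇒  m = 255² − 125·430 = 11275
m = 11275 > 0,  v_rel·d = 255 > 0  ⇒  inside

inside=yes margin=11275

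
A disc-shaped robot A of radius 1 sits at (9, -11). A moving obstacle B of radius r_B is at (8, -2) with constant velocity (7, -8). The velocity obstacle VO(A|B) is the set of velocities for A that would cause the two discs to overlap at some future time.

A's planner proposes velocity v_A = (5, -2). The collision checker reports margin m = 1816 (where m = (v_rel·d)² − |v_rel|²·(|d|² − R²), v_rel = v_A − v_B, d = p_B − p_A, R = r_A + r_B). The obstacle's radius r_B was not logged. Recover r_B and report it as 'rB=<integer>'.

m = 1816
d = (-1, 9);  v_rel = (-2, 6),  |v_rel|² = 40
v_rel×d = (-2)·(9) − (6)·(-1) = -12
since m = R²·40 − (-12)²:  R² = (144 + 1816) / 40 = 49
R = √49 = 7  ⇒  r_B = 7 − 1 = 6

rB=6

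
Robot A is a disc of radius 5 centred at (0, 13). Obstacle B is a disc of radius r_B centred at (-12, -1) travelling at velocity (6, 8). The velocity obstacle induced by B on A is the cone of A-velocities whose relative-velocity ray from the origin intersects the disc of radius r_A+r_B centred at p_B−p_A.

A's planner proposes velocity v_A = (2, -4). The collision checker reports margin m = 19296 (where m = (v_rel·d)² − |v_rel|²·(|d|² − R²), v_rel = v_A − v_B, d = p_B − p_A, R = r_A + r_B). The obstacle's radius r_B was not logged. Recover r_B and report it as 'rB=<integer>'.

m = 19296
d = (-12, -14);  v_rel = (-4, -12),  |v_rel|² = 160
v_rel×d = (-4)·(-14) − (-12)·(-12) = -88
since m = R²·160 − (-88)²:  R² = (7744 + 19296) / 160 = 169
R = √169 = 13  ⇒  r_B = 13 − 5 = 8

rB=8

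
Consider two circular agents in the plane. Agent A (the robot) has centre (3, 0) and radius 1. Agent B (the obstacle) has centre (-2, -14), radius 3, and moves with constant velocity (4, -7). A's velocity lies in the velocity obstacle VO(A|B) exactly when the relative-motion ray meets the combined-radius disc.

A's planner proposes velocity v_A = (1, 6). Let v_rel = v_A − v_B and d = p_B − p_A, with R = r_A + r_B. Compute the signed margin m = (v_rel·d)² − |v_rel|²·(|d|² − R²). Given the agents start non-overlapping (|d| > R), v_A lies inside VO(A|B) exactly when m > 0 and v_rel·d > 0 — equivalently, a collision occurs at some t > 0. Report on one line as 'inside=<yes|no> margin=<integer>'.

d = (-5, -14),  |d|² = 221;  R = 1+3 = 4,  c = 221−4² = 205
v_rel = (-3, 13),  |v_rel|² = 178;  v_rel·d = (-3)·(-5) + (13)·(-14) = -167
178·t² + 334·t + 205 = 0  ⇒  m = (-167)² − 178·205 = -8601
m = -8601 < 0,  v_rel·d = -167 < 0  ⇒  outside

inside=no margin=-8601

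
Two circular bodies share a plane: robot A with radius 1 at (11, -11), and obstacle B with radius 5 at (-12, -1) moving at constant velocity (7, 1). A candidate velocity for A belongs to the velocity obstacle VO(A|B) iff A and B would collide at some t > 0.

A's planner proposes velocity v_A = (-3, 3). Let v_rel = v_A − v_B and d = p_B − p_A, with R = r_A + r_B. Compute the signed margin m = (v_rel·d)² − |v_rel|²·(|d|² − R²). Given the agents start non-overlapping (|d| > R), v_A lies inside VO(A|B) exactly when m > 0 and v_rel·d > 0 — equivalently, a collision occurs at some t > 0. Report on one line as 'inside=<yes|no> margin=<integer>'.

d = (-23, 10),  |d|² = 629;  R = 1+5 = 6,  c = 629−6² = 593
v_rel = (-10, 2),  |v_rel|² = 104;  v_rel·d = (-10)·(-23) + (2)·(10) = 250
104·t² − 500·t + 593 = 0  ⇒  m = 250² − 104·593 = 828
m = 828 > 0,  v_rel·d = 250 > 0  ⇒  inside

inside=yes margin=828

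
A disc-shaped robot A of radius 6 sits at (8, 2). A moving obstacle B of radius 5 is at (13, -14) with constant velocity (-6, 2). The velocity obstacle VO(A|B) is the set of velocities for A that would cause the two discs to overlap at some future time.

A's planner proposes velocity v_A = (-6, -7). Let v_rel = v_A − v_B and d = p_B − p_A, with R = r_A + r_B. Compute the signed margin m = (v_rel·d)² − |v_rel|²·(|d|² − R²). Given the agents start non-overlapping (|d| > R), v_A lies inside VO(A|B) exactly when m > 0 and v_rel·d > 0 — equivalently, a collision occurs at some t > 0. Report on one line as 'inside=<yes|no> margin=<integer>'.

d = (5, -16),  |d|² = 281;  R = 6+5 = 11,  c = 281−11² = 160
v_rel = (0, -9),  |v_rel|² = 81;  v_rel·d = (0)·(5) + (-9)·(-16) = 144
81·t² − 288·t + 160 = 0  ⇒  m = 144² − 81·160 = 7776
m = 7776 > 0,  v_rel·d = 144 > 0  ⇒  inside

inside=yes margin=7776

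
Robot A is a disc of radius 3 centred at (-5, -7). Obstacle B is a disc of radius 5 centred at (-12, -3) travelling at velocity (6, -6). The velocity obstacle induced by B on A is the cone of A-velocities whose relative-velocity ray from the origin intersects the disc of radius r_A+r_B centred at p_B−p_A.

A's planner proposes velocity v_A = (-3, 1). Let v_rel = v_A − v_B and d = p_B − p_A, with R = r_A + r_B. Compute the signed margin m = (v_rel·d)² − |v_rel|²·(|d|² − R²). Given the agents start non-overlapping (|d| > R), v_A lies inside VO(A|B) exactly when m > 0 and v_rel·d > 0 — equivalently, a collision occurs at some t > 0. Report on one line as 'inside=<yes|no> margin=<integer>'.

d = (-7, 4),  |d|² = 65;  R = 3+5 = 8,  c = 65−8² = 1
v_rel = (-9, 7),  |v_rel|² = 130;  v_rel·d = (-9)·(-7) + (7)·(4) = 91
130·t² − 182·t + 1 = 0  ⇒  m = 91² − 130·1 = 8151
m = 8151 > 0,  v_rel·d = 91 > 0  ⇒  inside

inside=yes margin=8151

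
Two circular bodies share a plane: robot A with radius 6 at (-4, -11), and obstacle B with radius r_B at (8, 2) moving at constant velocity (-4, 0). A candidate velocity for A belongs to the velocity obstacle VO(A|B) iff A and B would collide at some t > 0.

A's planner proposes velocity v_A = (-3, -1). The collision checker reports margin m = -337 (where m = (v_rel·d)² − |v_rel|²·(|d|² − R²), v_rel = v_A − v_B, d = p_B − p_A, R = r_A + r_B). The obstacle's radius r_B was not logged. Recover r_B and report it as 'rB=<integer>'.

m = -337
d = (12, 13);  v_rel = (1, -1),  |v_rel|² = 2
v_rel×d = (1)·(13) − (-1)·(12) = 25
since m = R²·2 − 25²:  R² = (625 + -337) / 2 = 144
R = √144 = 12  ⇒  r_B = 12 − 6 = 6

rB=6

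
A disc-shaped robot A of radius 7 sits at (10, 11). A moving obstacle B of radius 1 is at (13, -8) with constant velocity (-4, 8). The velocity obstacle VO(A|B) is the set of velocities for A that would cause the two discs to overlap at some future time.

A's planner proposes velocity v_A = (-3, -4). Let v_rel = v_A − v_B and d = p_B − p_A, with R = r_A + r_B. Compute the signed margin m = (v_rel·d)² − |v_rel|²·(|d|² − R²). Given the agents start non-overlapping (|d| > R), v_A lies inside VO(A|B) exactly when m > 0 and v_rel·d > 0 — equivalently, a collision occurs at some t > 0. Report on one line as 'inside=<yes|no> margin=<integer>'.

d = (3, -19),  |d|² = 370;  R = 7+1 = 8,  c = 370−8² = 306
v_rel = (1, -12),  |v_rel|² = 145;  v_rel·d = (1)·(3) + (-12)·(-19) = 231
145·t² − 462·t + 306 = 0  ⇒  m = 231² − 145·306 = 8991
m = 8991 > 0,  v_rel·d = 231 > 0  ⇒  inside

inside=yes margin=8991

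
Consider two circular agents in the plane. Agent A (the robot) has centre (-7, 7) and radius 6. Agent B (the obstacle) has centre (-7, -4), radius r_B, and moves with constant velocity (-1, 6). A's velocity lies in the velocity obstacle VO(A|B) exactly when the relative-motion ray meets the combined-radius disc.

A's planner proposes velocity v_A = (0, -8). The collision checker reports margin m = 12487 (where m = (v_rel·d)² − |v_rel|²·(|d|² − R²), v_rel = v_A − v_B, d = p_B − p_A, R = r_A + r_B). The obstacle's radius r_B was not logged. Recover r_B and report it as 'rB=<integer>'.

m = 12487
d = (0, -11);  v_rel = (1, -14),  |v_rel|² = 197
v_rel×d = (1)·(-11) − (-14)·(0) = -11
since m = R²·197 − (-11)²:  R² = (121 + 12487) / 197 = 64
R = √64 = 8  ⇒  r_B = 8 − 6 = 2

rB=2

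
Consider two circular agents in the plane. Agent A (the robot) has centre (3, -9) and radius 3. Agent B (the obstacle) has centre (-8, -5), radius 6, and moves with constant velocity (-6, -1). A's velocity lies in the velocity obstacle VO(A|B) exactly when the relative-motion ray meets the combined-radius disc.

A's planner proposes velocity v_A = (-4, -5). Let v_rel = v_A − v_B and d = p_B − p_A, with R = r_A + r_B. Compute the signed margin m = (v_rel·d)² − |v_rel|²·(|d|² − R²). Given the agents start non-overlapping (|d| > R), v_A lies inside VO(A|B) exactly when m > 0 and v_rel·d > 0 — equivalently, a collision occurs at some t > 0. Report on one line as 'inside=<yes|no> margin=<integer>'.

d = (-11, 4),  |d|² = 137;  R = 3+6 = 9,  c = 137−9² = 56
v_rel = (2, -4),  |v_rel|² = 20;  v_rel·d = (2)·(-11) + (-4)·(4) = -38
20·t² + 76·t + 56 = 0  ⇒  m = (-38)² − 20·56 = 324
m = 324 > 0,  v_rel·d = -38 < 0  ⇒  outside

inside=no margin=324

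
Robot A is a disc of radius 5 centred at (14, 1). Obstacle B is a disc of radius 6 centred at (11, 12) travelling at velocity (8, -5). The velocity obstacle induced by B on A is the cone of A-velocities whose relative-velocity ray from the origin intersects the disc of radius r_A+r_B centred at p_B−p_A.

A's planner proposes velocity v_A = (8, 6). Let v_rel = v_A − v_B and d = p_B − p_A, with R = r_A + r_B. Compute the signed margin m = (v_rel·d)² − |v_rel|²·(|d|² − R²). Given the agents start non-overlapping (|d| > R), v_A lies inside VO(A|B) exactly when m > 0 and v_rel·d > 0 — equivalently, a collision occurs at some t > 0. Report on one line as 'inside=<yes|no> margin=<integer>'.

d = (-3, 11),  |d|² = 130;  R = 5+6 = 11,  c = 130−11² = 9
v_rel = (0, 11),  |v_rel|² = 121;  v_rel·d = (0)·(-3) + (11)·(11) = 121
121·t² − 242·t + 9 = 0  ⇒  m = 121² − 121·9 = 13552
m = 13552 > 0,  v_rel·d = 121 > 0  ⇒  inside

inside=yes margin=13552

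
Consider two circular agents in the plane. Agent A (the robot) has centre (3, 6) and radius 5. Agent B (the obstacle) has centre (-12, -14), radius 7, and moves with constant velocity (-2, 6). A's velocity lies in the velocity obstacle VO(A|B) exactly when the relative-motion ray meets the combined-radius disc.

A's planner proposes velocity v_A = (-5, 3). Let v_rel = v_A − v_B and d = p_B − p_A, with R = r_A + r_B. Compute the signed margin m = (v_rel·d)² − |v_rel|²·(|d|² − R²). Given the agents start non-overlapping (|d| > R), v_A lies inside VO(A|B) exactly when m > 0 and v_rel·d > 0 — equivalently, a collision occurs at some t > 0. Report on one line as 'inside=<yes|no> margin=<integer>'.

d = (-15, -20),  |d|² = 625;  R = 5+7 = 12,  c = 625−12² = 481
v_rel = (-3, -3),  |v_rel|² = 18;  v_rel·d = (-3)·(-15) + (-3)·(-20) = 105
18·t² − 210·t + 481 = 0  ⇒  m = 105² − 18·481 = 2367
m = 2367 > 0,  v_rel·d = 105 > 0  ⇒  inside

inside=yes margin=2367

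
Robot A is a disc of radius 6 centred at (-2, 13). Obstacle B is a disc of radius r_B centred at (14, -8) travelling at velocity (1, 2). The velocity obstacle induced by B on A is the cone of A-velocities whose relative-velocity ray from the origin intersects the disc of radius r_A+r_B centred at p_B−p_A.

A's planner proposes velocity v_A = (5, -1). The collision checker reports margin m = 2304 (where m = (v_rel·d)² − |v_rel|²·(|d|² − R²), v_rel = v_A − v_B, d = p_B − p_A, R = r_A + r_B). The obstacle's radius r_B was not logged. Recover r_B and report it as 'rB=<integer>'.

m = 2304
d = (16, -21);  v_rel = (4, -3),  |v_rel|² = 25
v_rel×d = (4)·(-21) − (-3)·(16) = -36
since m = R²·25 − (-36)²:  R² = (1296 + 2304) / 25 = 144
R = √144 = 12  ⇒  r_B = 12 − 6 = 6

rB=6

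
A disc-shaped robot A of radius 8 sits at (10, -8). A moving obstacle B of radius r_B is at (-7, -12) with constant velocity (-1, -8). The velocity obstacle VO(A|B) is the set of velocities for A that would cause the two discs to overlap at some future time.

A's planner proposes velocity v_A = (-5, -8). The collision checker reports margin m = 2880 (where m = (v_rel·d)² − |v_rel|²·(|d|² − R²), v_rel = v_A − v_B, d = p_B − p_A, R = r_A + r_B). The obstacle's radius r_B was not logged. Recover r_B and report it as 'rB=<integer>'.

m = 2880
d = (-17, -4);  v_rel = (-4, 0),  |v_rel|² = 16
v_rel×d = (-4)·(-4) − (0)·(-17) = 16
since m = R²·16 − 16²:  R² = (256 + 2880) / 16 = 196
R = √196 = 14  ⇒  r_B = 14 − 8 = 6

rB=6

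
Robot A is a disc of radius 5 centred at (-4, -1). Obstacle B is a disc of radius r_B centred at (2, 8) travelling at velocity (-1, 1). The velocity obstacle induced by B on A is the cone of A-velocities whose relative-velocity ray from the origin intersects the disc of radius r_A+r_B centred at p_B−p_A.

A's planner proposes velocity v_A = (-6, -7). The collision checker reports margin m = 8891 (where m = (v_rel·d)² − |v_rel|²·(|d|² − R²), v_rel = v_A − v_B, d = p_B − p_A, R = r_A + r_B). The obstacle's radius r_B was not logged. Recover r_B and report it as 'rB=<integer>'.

m = 8891
d = (6, 9);  v_rel = (-5, -8),  |v_rel|² = 89
v_rel×d = (-5)·(9) − (-8)·(6) = 3
since m = R²·89 − 3²:  R² = (9 + 8891) / 89 = 100
R = √100 = 10  ⇒  r_B = 10 − 5 = 5

rB=5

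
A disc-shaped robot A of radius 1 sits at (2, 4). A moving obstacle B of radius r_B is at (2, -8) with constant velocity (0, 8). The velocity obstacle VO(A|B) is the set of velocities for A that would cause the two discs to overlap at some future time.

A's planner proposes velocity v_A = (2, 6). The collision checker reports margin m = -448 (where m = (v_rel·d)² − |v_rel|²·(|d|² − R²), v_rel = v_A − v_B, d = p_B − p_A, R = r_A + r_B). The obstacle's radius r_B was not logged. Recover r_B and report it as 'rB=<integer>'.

m = -448
d = (0, -12);  v_rel = (2, -2),  |v_rel|² = 8
v_rel×d = (2)·(-12) − (-2)·(0) = -24
since m = R²·8 − (-24)²:  R² = (576 + -448) / 8 = 16
R = √16 = 4  ⇒  r_B = 4 − 1 = 3

rB=3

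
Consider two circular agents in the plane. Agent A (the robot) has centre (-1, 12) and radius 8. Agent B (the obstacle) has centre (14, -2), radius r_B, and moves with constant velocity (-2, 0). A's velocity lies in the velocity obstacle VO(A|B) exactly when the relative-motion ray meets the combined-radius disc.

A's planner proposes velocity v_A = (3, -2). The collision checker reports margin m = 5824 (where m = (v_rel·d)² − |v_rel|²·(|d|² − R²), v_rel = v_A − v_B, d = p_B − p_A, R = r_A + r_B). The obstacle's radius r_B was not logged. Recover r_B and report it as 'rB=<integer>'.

m = 5824
d = (15, -14);  v_rel = (5, -2),  |v_rel|² = 29
v_rel×d = (5)·(-14) − (-2)·(15) = -40
since m = R²·29 − (-40)²:  R² = (1600 + 5824) / 29 = 256
R = √256 = 16  ⇒  r_B = 16 − 8 = 8

rB=8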